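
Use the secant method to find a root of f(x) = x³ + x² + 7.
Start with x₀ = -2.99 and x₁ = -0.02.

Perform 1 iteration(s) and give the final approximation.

f(x) = x³ + x² + 7
x₀ = -2.99, x₁ = -0.02

Secant formula: x_{n+1} = x_n - f(x_n)(x_n - x_{n-1})/(f(x_n) - f(x_{n-1}))

Iteration 1:
  f(-2.990000) = -10.790799
  f(-0.020000) = 7.000392
  x_2 = -0.020000 - 7.000392×(-0.020000 - (-2.990000))/(7.000392 - (-10.790799))
       = -1.188621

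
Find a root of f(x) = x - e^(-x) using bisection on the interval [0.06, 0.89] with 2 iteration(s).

f(x) = x - e^(-x)
Initial interval: [0.06, 0.89]

Iteration 1:
  c_1 = (0.060000 + 0.890000)/2 = 0.475000
  f(c_1) = f(0.475000) = -0.146885
  f(a) × f(c) ≥ 0, new interval: [0.475000, 0.890000]
Iteration 2:
  c_2 = (0.475000 + 0.890000)/2 = 0.682500
  f(c_2) = f(0.682500) = 0.177148
  f(a) × f(c) < 0, new interval: [0.475000, 0.682500]

After 2 iteration(s), the approximation is c_2 = 0.682500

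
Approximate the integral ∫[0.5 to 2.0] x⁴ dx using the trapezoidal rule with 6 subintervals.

f(x) = x⁴
a = 0.5, b = 2.0, n = 6
h = (b - a)/n = 0.250000

Trapezoidal rule: (h/2)[f(x₀) + 2f(x₁) + 2f(x₂) + ... + f(xₙ)]

x_0 = 0.5000, f(x_0) = 0.062500, coefficient = 1
x_1 = 0.7500, f(x_1) = 0.316406, coefficient = 2
x_2 = 1.0000, f(x_2) = 1.000000, coefficient = 2
x_3 = 1.2500, f(x_3) = 2.441406, coefficient = 2
x_4 = 1.5000, f(x_4) = 5.062500, coefficient = 2
x_5 = 1.7500, f(x_5) = 9.378906, coefficient = 2
x_6 = 2.0000, f(x_6) = 16.000000, coefficient = 1

I ≈ (0.250000/2) × 52.460938 = 6.557617
Exact value: 6.393750
Error: 0.163867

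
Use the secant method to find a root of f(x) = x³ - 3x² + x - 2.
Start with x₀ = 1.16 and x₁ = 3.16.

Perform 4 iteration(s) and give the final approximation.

f(x) = x³ - 3x² + x - 2
x₀ = 1.16, x₁ = 3.16

Secant formula: x_{n+1} = x_n - f(x_n)(x_n - x_{n-1})/(f(x_n) - f(x_{n-1}))

Iteration 1:
  f(1.160000) = -3.315904
  f(3.160000) = 2.757696
  x_2 = 3.160000 - 2.757696×(3.160000 - 1.160000)/(2.757696 - (-3.315904))
       = 2.251907
Iteration 2:
  f(3.160000) = 2.757696
  f(2.251907) = -3.541736
  x_3 = 2.251907 - (-3.541736)×(2.251907 - 3.160000)/(-3.541736 - 2.757696)
       = 2.762465
Iteration 3:
  f(2.251907) = -3.541736
  f(2.762465) = -1.050214
  x_4 = 2.762465 - (-1.050214)×(2.762465 - 2.251907)/(-1.050214 - (-3.541736))
       = 2.977673
Iteration 4:
  f(2.762465) = -1.050214
  f(2.977673) = 0.779710
  x_5 = 2.977673 - 0.779710×(2.977673 - 2.762465)/(0.779710 - (-1.050214))
       = 2.885975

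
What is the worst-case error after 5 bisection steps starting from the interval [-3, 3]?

Bisection error bound: |error| ≤ (b-a)/2^n
|error| ≤ (3 - (-3))/2^5 = 6/2^5
|error| ≤ 0.1875000000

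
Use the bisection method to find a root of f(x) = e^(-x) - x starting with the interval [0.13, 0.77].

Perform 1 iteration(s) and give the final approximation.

f(x) = e^(-x) - x
Initial interval: [0.13, 0.77]

Iteration 1:
  c_1 = (0.130000 + 0.770000)/2 = 0.450000
  f(c_1) = f(0.450000) = 0.187628
  f(a) × f(c) ≥ 0, new interval: [0.450000, 0.770000]

After 1 iteration(s), the approximation is c_1 = 0.450000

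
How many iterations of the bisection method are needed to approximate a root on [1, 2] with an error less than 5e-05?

We need (b-a)/2^n ≤ 5e-05
(2 - 1)/2^n ≤ 5e-05
1/2^n ≤ 5e-05
2^n ≥ 20000
n ≥ log₂(20000) = 14.29
n ≥ 15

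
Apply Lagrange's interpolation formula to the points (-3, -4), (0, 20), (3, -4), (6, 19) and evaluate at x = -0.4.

Lagrange interpolation formula:
P(x) = Σ yᵢ × Lᵢ(x)
where Lᵢ(x) = Π_{j≠i} (x - xⱼ)/(xᵢ - xⱼ)

L_0(-0.4) = (-0.4 - 0)/(-3 - 0) × (-0.4 - 3)/(-3 - 3) × (-0.4 - 6)/(-3 - 6) = 0.053728
L_1(-0.4) = (-0.4 - (-3))/(0 - (-3)) × (-0.4 - 3)/(0 - 3) × (-0.4 - 6)/(0 - 6) = 1.047704
L_2(-0.4) = (-0.4 - (-3))/(3 - (-3)) × (-0.4 - 0)/(3 - 0) × (-0.4 - 6)/(3 - 6) = -0.123259
L_3(-0.4) = (-0.4 - (-3))/(6 - (-3)) × (-0.4 - 0)/(6 - 0) × (-0.4 - 3)/(6 - 3) = 0.021827

P(-0.4) = (-4)×L_0(-0.4) + 20×L_1(-0.4) + (-4)×L_2(-0.4) + 19×L_3(-0.4)
P(-0.4) = 21.646914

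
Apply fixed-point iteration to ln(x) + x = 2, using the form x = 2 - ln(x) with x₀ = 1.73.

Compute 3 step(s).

Equation: ln(x) + x = 2
Fixed-point form: x = 2 - ln(x)
x₀ = 1.73

x_1 = g(1.730000) = 1.451879
x_2 = g(1.451879) = 1.627142
x_3 = g(1.627142) = 1.513175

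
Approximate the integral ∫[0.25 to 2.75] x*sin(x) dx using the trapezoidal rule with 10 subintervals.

f(x) = x*sin(x)
a = 0.25, b = 2.75, n = 10
h = (b - a)/n = 0.250000

Trapezoidal rule: (h/2)[f(x₀) + 2f(x₁) + 2f(x₂) + ... + f(xₙ)]

x_0 = 0.2500, f(x_0) = 0.061851, coefficient = 1
x_1 = 0.5000, f(x_1) = 0.239713, coefficient = 2
x_2 = 0.7500, f(x_2) = 0.511229, coefficient = 2
x_3 = 1.0000, f(x_3) = 0.841471, coefficient = 2
x_4 = 1.2500, f(x_4) = 1.186231, coefficient = 2
x_5 = 1.5000, f(x_5) = 1.496242, coefficient = 2
x_6 = 1.7500, f(x_6) = 1.721975, coefficient = 2
x_7 = 2.0000, f(x_7) = 1.818595, coefficient = 2
x_8 = 2.2500, f(x_8) = 1.750665, coefficient = 2
x_9 = 2.5000, f(x_9) = 1.496180, coefficient = 2
x_10 = 2.7500, f(x_10) = 1.049568, coefficient = 1

I ≈ (0.250000/2) × 23.236022 = 2.904503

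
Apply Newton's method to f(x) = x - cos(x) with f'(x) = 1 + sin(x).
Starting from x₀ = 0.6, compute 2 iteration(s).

f(x) = x - cos(x)
f'(x) = 1 + sin(x)
x₀ = 0.6

Newton-Raphson formula: x_{n+1} = x_n - f(x_n)/f'(x_n)

Iteration 1:
  f(0.600000) = -0.225336
  f'(0.600000) = 1.564642
  x_1 = 0.600000 - (-0.225336)/1.564642 = 0.744017
Iteration 2:
  f(0.744017) = 0.008264
  f'(0.744017) = 1.677249
  x_2 = 0.744017 - 0.008264/1.677249 = 0.739090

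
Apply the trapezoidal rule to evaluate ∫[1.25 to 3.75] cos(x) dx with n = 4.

f(x) = cos(x)
a = 1.25, b = 3.75, n = 4
h = (b - a)/n = 0.625000

Trapezoidal rule: (h/2)[f(x₀) + 2f(x₁) + 2f(x₂) + ... + f(xₙ)]

x_0 = 1.2500, f(x_0) = 0.315322, coefficient = 1
x_1 = 1.8750, f(x_1) = -0.299534, coefficient = 2
x_2 = 2.5000, f(x_2) = -0.801144, coefficient = 2
x_3 = 3.1250, f(x_3) = -0.999862, coefficient = 2
x_4 = 3.7500, f(x_4) = -0.820559, coefficient = 1

I ≈ (0.625000/2) × -4.706316 = -1.470724
Exact value: -1.520546
Error: 0.049822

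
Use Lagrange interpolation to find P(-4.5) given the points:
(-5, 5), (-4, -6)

Lagrange interpolation formula:
P(x) = Σ yᵢ × Lᵢ(x)
where Lᵢ(x) = Π_{j≠i} (x - xⱼ)/(xᵢ - xⱼ)

L_0(-4.5) = (-4.5 - (-4))/(-5 - (-4)) = 0.500000
L_1(-4.5) = (-4.5 - (-5))/(-4 - (-5)) = 0.500000

P(-4.5) = 5×L_0(-4.5) + (-6)×L_1(-4.5)
P(-4.5) = -0.500000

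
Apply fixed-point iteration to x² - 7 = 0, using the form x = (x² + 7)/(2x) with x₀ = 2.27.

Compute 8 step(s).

Equation: x² - 7 = 0
Fixed-point form: x = (x² + 7)/(2x)
x₀ = 2.27

x_1 = g(2.270000) = 2.676850
x_2 = g(2.676850) = 2.645932
x_3 = g(2.645932) = 2.645751
x_4 = g(2.645751) = 2.645751
x_5 = g(2.645751) = 2.645751
x_6 = g(2.645751) = 2.645751
x_7 = g(2.645751) = 2.645751
x_8 = g(2.645751) = 2.645751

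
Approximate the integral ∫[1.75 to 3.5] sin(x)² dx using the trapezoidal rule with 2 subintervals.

f(x) = sin(x)²
a = 1.75, b = 3.5, n = 2
h = (b - a)/n = 0.875000

Trapezoidal rule: (h/2)[f(x₀) + 2f(x₁) + 2f(x₂) + ... + f(xₙ)]

x_0 = 1.7500, f(x_0) = 0.968228, coefficient = 1
x_1 = 2.6250, f(x_1) = 0.243957, coefficient = 2
x_2 = 3.5000, f(x_2) = 0.123049, coefficient = 1

I ≈ (0.875000/2) × 1.579192 = 0.690896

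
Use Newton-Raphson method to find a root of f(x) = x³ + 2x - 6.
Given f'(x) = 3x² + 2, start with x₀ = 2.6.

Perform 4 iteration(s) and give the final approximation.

f(x) = x³ + 2x - 6
f'(x) = 3x² + 2
x₀ = 2.6

Newton-Raphson formula: x_{n+1} = x_n - f(x_n)/f'(x_n)

Iteration 1:
  f(2.600000) = 16.776000
  f'(2.600000) = 22.280000
  x_1 = 2.600000 - 16.776000/22.280000 = 1.847038
Iteration 2:
  f(1.847038) = 3.995334
  f'(1.847038) = 12.234645
  x_2 = 1.847038 - 3.995334/12.234645 = 1.520479
Iteration 3:
  f(1.520479) = 0.556084
  f'(1.520479) = 8.935566
  x_3 = 1.520479 - 0.556084/8.935566 = 1.458246
Iteration 4:
  f(1.458246) = 0.017425
  f'(1.458246) = 8.379444
  x_4 = 1.458246 - 0.017425/8.379444 = 1.456167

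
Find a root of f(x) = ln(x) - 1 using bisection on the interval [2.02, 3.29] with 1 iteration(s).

f(x) = ln(x) - 1
Initial interval: [2.02, 3.29]

Iteration 1:
  c_1 = (2.020000 + 3.290000)/2 = 2.655000
  f(c_1) = f(2.655000) = -0.023555
  f(a) × f(c) ≥ 0, new interval: [2.655000, 3.290000]

After 1 iteration(s), the approximation is c_1 = 2.655000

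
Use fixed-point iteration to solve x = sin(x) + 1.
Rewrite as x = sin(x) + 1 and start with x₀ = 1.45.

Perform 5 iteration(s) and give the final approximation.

Equation: x = sin(x) + 1
Fixed-point form: x = sin(x) + 1
x₀ = 1.45

x_1 = g(1.450000) = 1.992713
x_2 = g(1.992713) = 1.912306
x_3 = g(1.912306) = 1.942250
x_4 = g(1.942250) = 1.931801
x_5 = g(1.931801) = 1.935543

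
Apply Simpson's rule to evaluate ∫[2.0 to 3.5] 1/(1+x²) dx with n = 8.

f(x) = 1/(1+x²)
a = 2.0, b = 3.5, n = 8
h = (b - a)/n = 0.187500

Simpson's rule: (h/3)[f(x₀) + 4f(x₁) + 2f(x₂) + ... + f(xₙ)]

x_0 = 2.0000, f(x_0) = 0.200000, coefficient = 1
x_1 = 2.1875, f(x_1) = 0.172856, coefficient = 4
x_2 = 2.3750, f(x_2) = 0.150588, coefficient = 2
x_3 = 2.5625, f(x_3) = 0.132163, coefficient = 4
x_4 = 2.7500, f(x_4) = 0.116788, coefficient = 2
x_5 = 2.9375, f(x_5) = 0.103854, coefficient = 4
x_6 = 3.1250, f(x_6) = 0.092888, coefficient = 2
x_7 = 3.3125, f(x_7) = 0.083524, coefficient = 4
x_8 = 3.5000, f(x_8) = 0.075472, coefficient = 1

I ≈ (0.187500/3) × 2.965589 = 0.185349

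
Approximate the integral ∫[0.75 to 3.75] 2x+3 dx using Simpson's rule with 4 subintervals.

f(x) = 2x+3
a = 0.75, b = 3.75, n = 4
h = (b - a)/n = 0.750000

Simpson's rule: (h/3)[f(x₀) + 4f(x₁) + 2f(x₂) + ... + f(xₙ)]

x_0 = 0.7500, f(x_0) = 4.500000, coefficient = 1
x_1 = 1.5000, f(x_1) = 6.000000, coefficient = 4
x_2 = 2.2500, f(x_2) = 7.500000, coefficient = 2
x_3 = 3.0000, f(x_3) = 9.000000, coefficient = 4
x_4 = 3.7500, f(x_4) = 10.500000, coefficient = 1

I ≈ (0.750000/3) × 90.000000 = 22.500000
Exact value: 22.500000
Error: 0.000000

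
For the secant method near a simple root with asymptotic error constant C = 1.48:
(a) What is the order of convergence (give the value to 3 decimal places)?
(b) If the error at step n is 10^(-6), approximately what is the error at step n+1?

(a) Secant method has superlinear convergence with order φ = (1+√5)/2 ≈ 1.618.
    This means |e_{n+1}| ≈ C|e_n|^1.618.

(b) With |e_n| = 10^(-6) and C = 1.48:
    |e_{n+1}| ≈ 1.48 × (10^(-6))^1.618 = 1.48 × 10^(-9.71)

(a) ≈ 1.618 (golden ratio); (b) |e_{n+1}| ≈ 2.898e-10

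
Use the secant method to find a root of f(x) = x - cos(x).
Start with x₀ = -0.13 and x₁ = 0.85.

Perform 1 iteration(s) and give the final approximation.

f(x) = x - cos(x)
x₀ = -0.13, x₁ = 0.85

Secant formula: x_{n+1} = x_n - f(x_n)(x_n - x_{n-1})/(f(x_n) - f(x_{n-1}))

Iteration 1:
  f(-0.130000) = -1.121562
  f(0.850000) = 0.190017
  x_2 = 0.850000 - 0.190017×(0.850000 - (-0.130000))/(0.190017 - (-1.121562))
       = 0.708021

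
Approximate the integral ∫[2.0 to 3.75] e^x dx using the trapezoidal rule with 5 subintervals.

f(x) = e^x
a = 2.0, b = 3.75, n = 5
h = (b - a)/n = 0.350000

Trapezoidal rule: (h/2)[f(x₀) + 2f(x₁) + 2f(x₂) + ... + f(xₙ)]

x_0 = 2.0000, f(x_0) = 7.389056, coefficient = 1
x_1 = 2.3500, f(x_1) = 10.485570, coefficient = 2
x_2 = 2.7000, f(x_2) = 14.879732, coefficient = 2
x_3 = 3.0500, f(x_3) = 21.115344, coefficient = 2
x_4 = 3.4000, f(x_4) = 29.964100, coefficient = 2
x_5 = 3.7500, f(x_5) = 42.521082, coefficient = 1

I ≈ (0.350000/2) × 202.799630 = 35.489935
Exact value: 35.132026
Error: 0.357909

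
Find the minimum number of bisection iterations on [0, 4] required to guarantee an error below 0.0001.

We need (b-a)/2^n ≤ 0.0001
(4 - 0)/2^n ≤ 0.0001
4/2^n ≤ 0.0001
2^n ≥ 40000
n ≥ log₂(40000) = 15.29
n ≥ 16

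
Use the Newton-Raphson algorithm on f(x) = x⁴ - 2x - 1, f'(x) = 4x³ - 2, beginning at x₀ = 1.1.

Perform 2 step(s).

f(x) = x⁴ - 2x - 1
f'(x) = 4x³ - 2
x₀ = 1.1

Newton-Raphson formula: x_{n+1} = x_n - f(x_n)/f'(x_n)

Iteration 1:
  f(1.100000) = -1.735900
  f'(1.100000) = 3.324000
  x_1 = 1.100000 - (-1.735900)/3.324000 = 1.622232
Iteration 2:
  f(1.622232) = 2.681051
  f'(1.622232) = 15.076509
  x_2 = 1.622232 - 2.681051/15.076509 = 1.444403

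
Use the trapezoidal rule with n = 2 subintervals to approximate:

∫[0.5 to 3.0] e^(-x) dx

f(x) = e^(-x)
a = 0.5, b = 3.0, n = 2
h = (b - a)/n = 1.250000

Trapezoidal rule: (h/2)[f(x₀) + 2f(x₁) + 2f(x₂) + ... + f(xₙ)]

x_0 = 0.5000, f(x_0) = 0.606531, coefficient = 1
x_1 = 1.7500, f(x_1) = 0.173774, coefficient = 2
x_2 = 3.0000, f(x_2) = 0.049787, coefficient = 1

I ≈ (1.250000/2) × 1.003866 = 0.627416
Exact value: 0.556744
Error: 0.070672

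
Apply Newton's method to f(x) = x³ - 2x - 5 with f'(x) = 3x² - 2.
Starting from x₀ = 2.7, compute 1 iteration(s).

f(x) = x³ - 2x - 5
f'(x) = 3x² - 2
x₀ = 2.7

Newton-Raphson formula: x_{n+1} = x_n - f(x_n)/f'(x_n)

Iteration 1:
  f(2.700000) = 9.283000
  f'(2.700000) = 19.870000
  x_1 = 2.700000 - 9.283000/19.870000 = 2.232813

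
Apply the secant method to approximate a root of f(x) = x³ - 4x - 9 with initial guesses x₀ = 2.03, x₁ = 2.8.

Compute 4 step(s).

f(x) = x³ - 4x - 9
x₀ = 2.03, x₁ = 2.8

Secant formula: x_{n+1} = x_n - f(x_n)(x_n - x_{n-1})/(f(x_n) - f(x_{n-1}))

Iteration 1:
  f(2.030000) = -8.754573
  f(2.800000) = 1.752000
  x_2 = 2.800000 - 1.752000×(2.800000 - 2.030000)/(1.752000 - (-8.754573))
       = 2.671600
Iteration 2:
  f(2.800000) = 1.752000
  f(2.671600) = -0.617991
  x_3 = 2.671600 - (-0.617991)×(2.671600 - 2.800000)/(-0.617991 - 1.752000)
       = 2.705081
Iteration 3:
  f(2.671600) = -0.617991
  f(2.705081) = -0.025985
  x_4 = 2.705081 - (-0.025985)×(2.705081 - 2.671600)/(-0.025985 - (-0.617991))
       = 2.706551
Iteration 4:
  f(2.705081) = -0.025985
  f(2.706551) = 0.000415
  x_5 = 2.706551 - 0.000415×(2.706551 - 2.705081)/(0.000415 - (-0.025985))
       = 2.706528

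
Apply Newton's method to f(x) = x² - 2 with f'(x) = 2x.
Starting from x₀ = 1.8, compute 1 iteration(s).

f(x) = x² - 2
f'(x) = 2x
x₀ = 1.8

Newton-Raphson formula: x_{n+1} = x_n - f(x_n)/f'(x_n)

Iteration 1:
  f(1.800000) = 1.240000
  f'(1.800000) = 3.600000
  x_1 = 1.800000 - 1.240000/3.600000 = 1.455556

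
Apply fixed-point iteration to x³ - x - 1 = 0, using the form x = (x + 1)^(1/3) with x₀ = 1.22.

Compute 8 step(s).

Equation: x³ - x - 1 = 0
Fixed-point form: x = (x + 1)^(1/3)
x₀ = 1.22

x_1 = g(1.220000) = 1.304521
x_2 = g(1.304521) = 1.320870
x_3 = g(1.320870) = 1.323987
x_4 = g(1.323987) = 1.324579
x_5 = g(1.324579) = 1.324692
x_6 = g(1.324692) = 1.324713
x_7 = g(1.324713) = 1.324717
x_8 = g(1.324717) = 1.324718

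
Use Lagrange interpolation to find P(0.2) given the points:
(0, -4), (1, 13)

Lagrange interpolation formula:
P(x) = Σ yᵢ × Lᵢ(x)
where Lᵢ(x) = Π_{j≠i} (x - xⱼ)/(xᵢ - xⱼ)

L_0(0.2) = (0.2 - 1)/(0 - 1) = 0.800000
L_1(0.2) = (0.2 - 0)/(1 - 0) = 0.200000

P(0.2) = (-4)×L_0(0.2) + 13×L_1(0.2)
P(0.2) = -0.600000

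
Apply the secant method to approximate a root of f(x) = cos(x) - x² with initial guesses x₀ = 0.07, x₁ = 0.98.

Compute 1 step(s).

f(x) = cos(x) - x²
x₀ = 0.07, x₁ = 0.98

Secant formula: x_{n+1} = x_n - f(x_n)(x_n - x_{n-1})/(f(x_n) - f(x_{n-1}))

Iteration 1:
  f(0.070000) = 0.992651
  f(0.980000) = -0.403377
  x_2 = 0.980000 - (-0.403377)×(0.980000 - 0.070000)/(-0.403377 - 0.992651)
       = 0.717059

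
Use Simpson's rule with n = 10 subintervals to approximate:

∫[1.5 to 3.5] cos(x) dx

f(x) = cos(x)
a = 1.5, b = 3.5, n = 10
h = (b - a)/n = 0.200000

Simpson's rule: (h/3)[f(x₀) + 4f(x₁) + 2f(x₂) + ... + f(xₙ)]

x_0 = 1.5000, f(x_0) = 0.070737, coefficient = 1
x_1 = 1.7000, f(x_1) = -0.128844, coefficient = 4
x_2 = 1.9000, f(x_2) = -0.323290, coefficient = 2
x_3 = 2.1000, f(x_3) = -0.504846, coefficient = 4
x_4 = 2.3000, f(x_4) = -0.666276, coefficient = 2
x_5 = 2.5000, f(x_5) = -0.801144, coefficient = 4
x_6 = 2.7000, f(x_6) = -0.904072, coefficient = 2
x_7 = 2.9000, f(x_7) = -0.970958, coefficient = 4
x_8 = 3.1000, f(x_8) = -0.999135, coefficient = 2
x_9 = 3.3000, f(x_9) = -0.987480, coefficient = 4
x_10 = 3.5000, f(x_10) = -0.936457, coefficient = 1

I ≈ (0.200000/3) × -20.224354 = -1.348290
Exact value: -1.348278
Error: 0.000012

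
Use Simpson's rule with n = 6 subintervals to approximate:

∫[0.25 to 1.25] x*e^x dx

f(x) = x*e^x
a = 0.25, b = 1.25, n = 6
h = (b - a)/n = 0.166667

Simpson's rule: (h/3)[f(x₀) + 4f(x₁) + 2f(x₂) + ... + f(xₙ)]

x_0 = 0.2500, f(x_0) = 0.321006, coefficient = 1
x_1 = 0.4167, f(x_1) = 0.632040, coefficient = 4
x_2 = 0.5833, f(x_2) = 1.045334, coefficient = 2
x_3 = 0.7500, f(x_3) = 1.587750, coefficient = 4
x_4 = 0.9167, f(x_4) = 2.292528, coefficient = 2
x_5 = 1.0833, f(x_5) = 3.200721, coefficient = 4
x_6 = 1.2500, f(x_6) = 4.362929, coefficient = 1

I ≈ (0.166667/3) × 33.041705 = 1.835650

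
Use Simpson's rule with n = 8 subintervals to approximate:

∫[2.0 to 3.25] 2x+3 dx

f(x) = 2x+3
a = 2.0, b = 3.25, n = 8
h = (b - a)/n = 0.156250

Simpson's rule: (h/3)[f(x₀) + 4f(x₁) + 2f(x₂) + ... + f(xₙ)]

x_0 = 2.0000, f(x_0) = 7.000000, coefficient = 1
x_1 = 2.1562, f(x_1) = 7.312500, coefficient = 4
x_2 = 2.3125, f(x_2) = 7.625000, coefficient = 2
x_3 = 2.4688, f(x_3) = 7.937500, coefficient = 4
x_4 = 2.6250, f(x_4) = 8.250000, coefficient = 2
x_5 = 2.7812, f(x_5) = 8.562500, coefficient = 4
x_6 = 2.9375, f(x_6) = 8.875000, coefficient = 2
x_7 = 3.0938, f(x_7) = 9.187500, coefficient = 4
x_8 = 3.2500, f(x_8) = 9.500000, coefficient = 1

I ≈ (0.156250/3) × 198.000000 = 10.312500
Exact value: 10.312500
Error: 0.000000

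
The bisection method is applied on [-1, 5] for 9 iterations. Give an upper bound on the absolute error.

Bisection error bound: |error| ≤ (b-a)/2^n
|error| ≤ (5 - (-1))/2^9 = 6/2^9
|error| ≤ 0.0117187500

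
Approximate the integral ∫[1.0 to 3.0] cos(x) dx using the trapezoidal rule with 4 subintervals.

f(x) = cos(x)
a = 1.0, b = 3.0, n = 4
h = (b - a)/n = 0.500000

Trapezoidal rule: (h/2)[f(x₀) + 2f(x₁) + 2f(x₂) + ... + f(xₙ)]

x_0 = 1.0000, f(x_0) = 0.540302, coefficient = 1
x_1 = 1.5000, f(x_1) = 0.070737, coefficient = 2
x_2 = 2.0000, f(x_2) = -0.416147, coefficient = 2
x_3 = 2.5000, f(x_3) = -0.801144, coefficient = 2
x_4 = 3.0000, f(x_4) = -0.989992, coefficient = 1

I ≈ (0.500000/2) × -2.742797 = -0.685699
Exact value: -0.700351
Error: 0.014652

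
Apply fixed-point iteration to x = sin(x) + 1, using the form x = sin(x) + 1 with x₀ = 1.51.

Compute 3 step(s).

Equation: x = sin(x) + 1
Fixed-point form: x = sin(x) + 1
x₀ = 1.51

x_1 = g(1.510000) = 1.998152
x_2 = g(1.998152) = 1.910065
x_3 = g(1.910065) = 1.942998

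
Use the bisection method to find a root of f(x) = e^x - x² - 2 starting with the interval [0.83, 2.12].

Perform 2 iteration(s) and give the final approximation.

f(x) = e^x - x² - 2
Initial interval: [0.83, 2.12]

Iteration 1:
  c_1 = (0.830000 + 2.120000)/2 = 1.475000
  f(c_1) = f(1.475000) = 0.195411
  f(a) × f(c) < 0, new interval: [0.830000, 1.475000]
Iteration 2:
  c_2 = (0.830000 + 1.475000)/2 = 1.152500
  f(c_2) = f(1.152500) = -0.162158
  f(a) × f(c) ≥ 0, new interval: [1.152500, 1.475000]

After 2 iteration(s), the approximation is c_2 = 1.152500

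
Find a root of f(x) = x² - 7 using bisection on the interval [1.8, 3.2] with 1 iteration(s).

f(x) = x² - 7
Initial interval: [1.8, 3.2]

Iteration 1:
  c_1 = (1.800000 + 3.200000)/2 = 2.500000
  f(c_1) = f(2.500000) = -0.750000
  f(a) × f(c) ≥ 0, new interval: [2.500000, 3.200000]

After 1 iteration(s), the approximation is c_1 = 2.500000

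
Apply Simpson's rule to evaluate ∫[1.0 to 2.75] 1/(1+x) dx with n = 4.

f(x) = 1/(1+x)
a = 1.0, b = 2.75, n = 4
h = (b - a)/n = 0.437500

Simpson's rule: (h/3)[f(x₀) + 4f(x₁) + 2f(x₂) + ... + f(xₙ)]

x_0 = 1.0000, f(x_0) = 0.500000, coefficient = 1
x_1 = 1.4375, f(x_1) = 0.410256, coefficient = 4
x_2 = 1.8750, f(x_2) = 0.347826, coefficient = 2
x_3 = 2.3125, f(x_3) = 0.301887, coefficient = 4
x_4 = 2.7500, f(x_4) = 0.266667, coefficient = 1

I ≈ (0.437500/3) × 4.310892 = 0.628672
Exact value: 0.628609
Error: 0.000063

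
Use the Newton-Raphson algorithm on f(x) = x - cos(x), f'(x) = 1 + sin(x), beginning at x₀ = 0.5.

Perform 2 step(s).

f(x) = x - cos(x)
f'(x) = 1 + sin(x)
x₀ = 0.5

Newton-Raphson formula: x_{n+1} = x_n - f(x_n)/f'(x_n)

Iteration 1:
  f(0.500000) = -0.377583
  f'(0.500000) = 1.479426
  x_1 = 0.500000 - (-0.377583)/1.479426 = 0.755222
Iteration 2:
  f(0.755222) = 0.027103
  f'(0.755222) = 1.685451
  x_2 = 0.755222 - 0.027103/1.685451 = 0.739142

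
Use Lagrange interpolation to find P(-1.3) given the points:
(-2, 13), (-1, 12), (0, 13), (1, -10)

Lagrange interpolation formula:
P(x) = Σ yᵢ × Lᵢ(x)
where Lᵢ(x) = Π_{j≠i} (x - xⱼ)/(xᵢ - xⱼ)

L_0(-1.3) = (-1.3 - (-1))/(-2 - (-1)) × (-1.3 - 0)/(-2 - 0) × (-1.3 - 1)/(-2 - 1) = 0.149500
L_1(-1.3) = (-1.3 - (-2))/(-1 - (-2)) × (-1.3 - 0)/(-1 - 0) × (-1.3 - 1)/(-1 - 1) = 1.046500
L_2(-1.3) = (-1.3 - (-2))/(0 - (-2)) × (-1.3 - (-1))/(0 - (-1)) × (-1.3 - 1)/(0 - 1) = -0.241500
L_3(-1.3) = (-1.3 - (-2))/(1 - (-2)) × (-1.3 - (-1))/(1 - (-1)) × (-1.3 - 0)/(1 - 0) = 0.045500

P(-1.3) = 13×L_0(-1.3) + 12×L_1(-1.3) + 13×L_2(-1.3) + (-10)×L_3(-1.3)
P(-1.3) = 10.907000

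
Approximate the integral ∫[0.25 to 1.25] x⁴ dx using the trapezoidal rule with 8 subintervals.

f(x) = x⁴
a = 0.25, b = 1.25, n = 8
h = (b - a)/n = 0.125000

Trapezoidal rule: (h/2)[f(x₀) + 2f(x₁) + 2f(x₂) + ... + f(xₙ)]

x_0 = 0.2500, f(x_0) = 0.003906, coefficient = 1
x_1 = 0.3750, f(x_1) = 0.019775, coefficient = 2
x_2 = 0.5000, f(x_2) = 0.062500, coefficient = 2
x_3 = 0.6250, f(x_3) = 0.152588, coefficient = 2
x_4 = 0.7500, f(x_4) = 0.316406, coefficient = 2
x_5 = 0.8750, f(x_5) = 0.586182, coefficient = 2
x_6 = 1.0000, f(x_6) = 1.000000, coefficient = 2
x_7 = 1.1250, f(x_7) = 1.601807, coefficient = 2
x_8 = 1.2500, f(x_8) = 2.441406, coefficient = 1

I ≈ (0.125000/2) × 9.923828 = 0.620239
Exact value: 0.610156
Error: 0.010083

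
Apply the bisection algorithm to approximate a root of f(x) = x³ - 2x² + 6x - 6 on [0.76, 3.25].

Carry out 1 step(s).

f(x) = x³ - 2x² + 6x - 6
Initial interval: [0.76, 3.25]

Iteration 1:
  c_1 = (0.760000 + 3.250000)/2 = 2.005000
  f(c_1) = f(2.005000) = 6.050100
  f(a) × f(c) < 0, new interval: [0.760000, 2.005000]

After 1 iteration(s), the approximation is c_1 = 2.005000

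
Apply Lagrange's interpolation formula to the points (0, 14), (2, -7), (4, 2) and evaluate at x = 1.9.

Lagrange interpolation formula:
P(x) = Σ yᵢ × Lᵢ(x)
where Lᵢ(x) = Π_{j≠i} (x - xⱼ)/(xᵢ - xⱼ)

L_0(1.9) = (1.9 - 2)/(0 - 2) × (1.9 - 4)/(0 - 4) = 0.026250
L_1(1.9) = (1.9 - 0)/(2 - 0) × (1.9 - 4)/(2 - 4) = 0.997500
L_2(1.9) = (1.9 - 0)/(4 - 0) × (1.9 - 2)/(4 - 2) = -0.023750

P(1.9) = 14×L_0(1.9) + (-7)×L_1(1.9) + 2×L_2(1.9)
P(1.9) = -6.662500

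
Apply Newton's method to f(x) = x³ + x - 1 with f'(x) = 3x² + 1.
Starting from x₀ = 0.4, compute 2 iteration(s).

f(x) = x³ + x - 1
f'(x) = 3x² + 1
x₀ = 0.4

Newton-Raphson formula: x_{n+1} = x_n - f(x_n)/f'(x_n)

Iteration 1:
  f(0.400000) = -0.536000
  f'(0.400000) = 1.480000
  x_1 = 0.400000 - (-0.536000)/1.480000 = 0.762162
Iteration 2:
  f(0.762162) = 0.204895
  f'(0.762162) = 2.742673
  x_2 = 0.762162 - 0.204895/2.742673 = 0.687456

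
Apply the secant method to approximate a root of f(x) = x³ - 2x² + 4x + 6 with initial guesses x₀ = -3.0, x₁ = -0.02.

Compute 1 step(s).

f(x) = x³ - 2x² + 4x + 6
x₀ = -3.0, x₁ = -0.02

Secant formula: x_{n+1} = x_n - f(x_n)(x_n - x_{n-1})/(f(x_n) - f(x_{n-1}))

Iteration 1:
  f(-3.000000) = -51.000000
  f(-0.020000) = 5.919192
  x_2 = -0.020000 - 5.919192×(-0.020000 - (-3.000000))/(5.919192 - (-51.000000))
       = -0.329899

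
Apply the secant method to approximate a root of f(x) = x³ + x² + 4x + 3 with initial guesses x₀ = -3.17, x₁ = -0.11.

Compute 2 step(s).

f(x) = x³ + x² + 4x + 3
x₀ = -3.17, x₁ = -0.11

Secant formula: x_{n+1} = x_n - f(x_n)(x_n - x_{n-1})/(f(x_n) - f(x_{n-1}))

Iteration 1:
  f(-3.170000) = -31.486113
  f(-0.110000) = 2.570769
  x_2 = -0.110000 - 2.570769×(-0.110000 - (-3.170000))/(2.570769 - (-31.486113))
       = -0.340983
Iteration 2:
  f(-0.110000) = 2.570769
  f(-0.340983) = 1.712692
  x_3 = -0.340983 - 1.712692×(-0.340983 - (-0.110000))/(1.712692 - 2.570769)
       = -0.802017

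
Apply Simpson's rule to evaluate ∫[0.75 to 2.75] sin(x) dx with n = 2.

f(x) = sin(x)
a = 0.75, b = 2.75, n = 2
h = (b - a)/n = 1.000000

Simpson's rule: (h/3)[f(x₀) + 4f(x₁) + 2f(x₂) + ... + f(xₙ)]

x_0 = 0.7500, f(x_0) = 0.681639, coefficient = 1
x_1 = 1.7500, f(x_1) = 0.983986, coefficient = 4
x_2 = 2.7500, f(x_2) = 0.381661, coefficient = 1

I ≈ (1.000000/3) × 4.999244 = 1.666415
Exact value: 1.655991
Error: 0.010423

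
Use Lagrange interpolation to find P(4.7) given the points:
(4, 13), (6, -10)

Lagrange interpolation formula:
P(x) = Σ yᵢ × Lᵢ(x)
where Lᵢ(x) = Π_{j≠i} (x - xⱼ)/(xᵢ - xⱼ)

L_0(4.7) = (4.7 - 6)/(4 - 6) = 0.650000
L_1(4.7) = (4.7 - 4)/(6 - 4) = 0.350000

P(4.7) = 13×L_0(4.7) + (-10)×L_1(4.7)
P(4.7) = 4.950000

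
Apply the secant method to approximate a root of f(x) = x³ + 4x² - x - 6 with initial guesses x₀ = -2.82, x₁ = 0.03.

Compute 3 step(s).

f(x) = x³ + 4x² - x - 6
x₀ = -2.82, x₁ = 0.03

Secant formula: x_{n+1} = x_n - f(x_n)(x_n - x_{n-1})/(f(x_n) - f(x_{n-1}))

Iteration 1:
  f(-2.820000) = 6.203832
  f(0.030000) = -6.026373
  x_2 = 0.030000 - (-6.026373)×(0.030000 - (-2.820000))/(-6.026373 - 6.203832)
       = -1.374323
Iteration 2:
  f(0.030000) = -6.026373
  f(-1.374323) = 0.333609
  x_3 = -1.374323 - 0.333609×(-1.374323 - 0.030000)/(0.333609 - (-6.026373))
       = -1.300660
Iteration 3:
  f(-1.374323) = 0.333609
  f(-1.300660) = -0.132819
  x_4 = -1.300660 - (-0.132819)×(-1.300660 - (-1.374323))/(-0.132819 - 0.333609)
       = -1.321637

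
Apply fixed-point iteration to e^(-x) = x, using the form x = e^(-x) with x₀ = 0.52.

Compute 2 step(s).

Equation: e^(-x) = x
Fixed-point form: x = e^(-x)
x₀ = 0.52

x_1 = g(0.520000) = 0.594521
x_2 = g(0.594521) = 0.551827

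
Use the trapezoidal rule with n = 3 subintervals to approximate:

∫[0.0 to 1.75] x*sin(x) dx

f(x) = x*sin(x)
a = 0.0, b = 1.75, n = 3
h = (b - a)/n = 0.583333

Trapezoidal rule: (h/2)[f(x₀) + 2f(x₁) + 2f(x₂) + ... + f(xₙ)]

x_0 = 0.0000, f(x_0) = 0.000000, coefficient = 1
x_1 = 0.5833, f(x_1) = 0.321305, coefficient = 2
x_2 = 1.1667, f(x_2) = 1.072686, coefficient = 2
x_3 = 1.7500, f(x_3) = 1.721975, coefficient = 1

I ≈ (0.583333/2) × 4.509958 = 1.315404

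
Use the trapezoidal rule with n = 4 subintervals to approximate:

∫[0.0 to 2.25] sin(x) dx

f(x) = sin(x)
a = 0.0, b = 2.25, n = 4
h = (b - a)/n = 0.562500

Trapezoidal rule: (h/2)[f(x₀) + 2f(x₁) + 2f(x₂) + ... + f(xₙ)]

x_0 = 0.0000, f(x_0) = 0.000000, coefficient = 1
x_1 = 0.5625, f(x_1) = 0.533303, coefficient = 2
x_2 = 1.1250, f(x_2) = 0.902268, coefficient = 2
x_3 = 1.6875, f(x_3) = 0.993198, coefficient = 2
x_4 = 2.2500, f(x_4) = 0.778073, coefficient = 1

I ≈ (0.562500/2) × 5.635609 = 1.585015
Exact value: 1.628174
Error: 0.043158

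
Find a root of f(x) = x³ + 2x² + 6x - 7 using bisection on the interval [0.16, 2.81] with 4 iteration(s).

f(x) = x³ + 2x² + 6x - 7
Initial interval: [0.16, 2.81]

Iteration 1:
  c_1 = (0.160000 + 2.810000)/2 = 1.485000
  f(c_1) = f(1.485000) = 9.595209
  f(a) × f(c) < 0, new interval: [0.160000, 1.485000]
Iteration 2:
  c_2 = (0.160000 + 1.485000)/2 = 0.822500
  f(c_2) = f(0.822500) = -0.155561
  f(a) × f(c) ≥ 0, new interval: [0.822500, 1.485000]
Iteration 3:
  c_3 = (0.822500 + 1.485000)/2 = 1.153750
  f(c_3) = f(1.153750) = 4.120580
  f(a) × f(c) < 0, new interval: [0.822500, 1.153750]
Iteration 4:
  c_4 = (0.822500 + 1.153750)/2 = 0.988125
  f(c_4) = f(0.988125) = 1.846328
  f(a) × f(c) < 0, new interval: [0.822500, 0.988125]

After 4 iteration(s), the approximation is c_4 = 0.988125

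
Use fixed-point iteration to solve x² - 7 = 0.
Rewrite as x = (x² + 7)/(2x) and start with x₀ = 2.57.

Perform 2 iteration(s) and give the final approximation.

Equation: x² - 7 = 0
Fixed-point form: x = (x² + 7)/(2x)
x₀ = 2.57

x_1 = g(2.570000) = 2.646868
x_2 = g(2.646868) = 2.645752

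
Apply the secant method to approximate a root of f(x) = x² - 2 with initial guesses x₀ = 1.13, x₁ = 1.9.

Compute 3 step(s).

f(x) = x² - 2
x₀ = 1.13, x₁ = 1.9

Secant formula: x_{n+1} = x_n - f(x_n)(x_n - x_{n-1})/(f(x_n) - f(x_{n-1}))

Iteration 1:
  f(1.130000) = -0.723100
  f(1.900000) = 1.610000
  x_2 = 1.900000 - 1.610000×(1.900000 - 1.130000)/(1.610000 - (-0.723100))
       = 1.368647
Iteration 2:
  f(1.900000) = 1.610000
  f(1.368647) = -0.126806
  x_3 = 1.368647 - (-0.126806)×(1.368647 - 1.900000)/(-0.126806 - 1.610000)
       = 1.407441
Iteration 3:
  f(1.368647) = -0.126806
  f(1.407441) = -0.019109
  x_4 = 1.407441 - (-0.019109)×(1.407441 - 1.368647)/(-0.019109 - (-0.126806))
       = 1.414325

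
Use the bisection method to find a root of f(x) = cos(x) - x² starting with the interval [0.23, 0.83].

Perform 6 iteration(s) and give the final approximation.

f(x) = cos(x) - x²
Initial interval: [0.23, 0.83]

Iteration 1:
  c_1 = (0.230000 + 0.830000)/2 = 0.530000
  f(c_1) = f(0.530000) = 0.581907
  f(a) × f(c) ≥ 0, new interval: [0.530000, 0.830000]
Iteration 2:
  c_2 = (0.530000 + 0.830000)/2 = 0.680000
  f(c_2) = f(0.680000) = 0.315173
  f(a) × f(c) ≥ 0, new interval: [0.680000, 0.830000]
Iteration 3:
  c_3 = (0.680000 + 0.830000)/2 = 0.755000
  f(c_3) = f(0.755000) = 0.158247
  f(a) × f(c) ≥ 0, new interval: [0.755000, 0.830000]
Iteration 4:
  c_4 = (0.755000 + 0.830000)/2 = 0.792500
  f(c_4) = f(0.792500) = 0.074011
  f(a) × f(c) ≥ 0, new interval: [0.792500, 0.830000]
Iteration 5:
  c_5 = (0.792500 + 0.830000)/2 = 0.811250
  f(c_5) = f(0.811250) = 0.030466
  f(a) × f(c) ≥ 0, new interval: [0.811250, 0.830000]
Iteration 6:
  c_6 = (0.811250 + 0.830000)/2 = 0.820625
  f(c_6) = f(0.820625) = 0.008339
  f(a) × f(c) ≥ 0, new interval: [0.820625, 0.830000]

After 6 iteration(s), the approximation is c_6 = 0.820625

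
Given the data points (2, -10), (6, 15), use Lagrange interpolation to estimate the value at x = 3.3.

Lagrange interpolation formula:
P(x) = Σ yᵢ × Lᵢ(x)
where Lᵢ(x) = Π_{j≠i} (x - xⱼ)/(xᵢ - xⱼ)

L_0(3.3) = (3.3 - 6)/(2 - 6) = 0.675000
L_1(3.3) = (3.3 - 2)/(6 - 2) = 0.325000

P(3.3) = (-10)×L_0(3.3) + 15×L_1(3.3)
P(3.3) = -1.875000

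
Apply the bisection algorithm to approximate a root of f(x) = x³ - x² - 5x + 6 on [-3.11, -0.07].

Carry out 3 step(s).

f(x) = x³ - x² - 5x + 6
Initial interval: [-3.11, -0.07]

Iteration 1:
  c_1 = (-3.110000 + (-0.070000))/2 = -1.590000
  f(c_1) = f(-1.590000) = 7.402221
  f(a) × f(c) < 0, new interval: [-3.110000, -1.590000]
Iteration 2:
  c_2 = (-3.110000 + (-1.590000))/2 = -2.350000
  f(c_2) = f(-2.350000) = -0.750375
  f(a) × f(c) ≥ 0, new interval: [-2.350000, -1.590000]
Iteration 3:
  c_3 = (-2.350000 + (-1.590000))/2 = -1.970000
  f(c_3) = f(-1.970000) = 4.323727
  f(a) × f(c) < 0, new interval: [-2.350000, -1.970000]

After 3 iteration(s), the approximation is c_3 = -1.970000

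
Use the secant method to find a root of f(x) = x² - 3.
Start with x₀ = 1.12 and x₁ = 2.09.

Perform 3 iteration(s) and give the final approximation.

f(x) = x² - 3
x₀ = 1.12, x₁ = 2.09

Secant formula: x_{n+1} = x_n - f(x_n)(x_n - x_{n-1})/(f(x_n) - f(x_{n-1}))

Iteration 1:
  f(1.120000) = -1.745600
  f(2.090000) = 1.368100
  x_2 = 2.090000 - 1.368100×(2.090000 - 1.120000)/(1.368100 - (-1.745600))
       = 1.663801
Iteration 2:
  f(2.090000) = 1.368100
  f(1.663801) = -0.231767
  x_3 = 1.663801 - (-0.231767)×(1.663801 - 2.090000)/(-0.231767 - 1.368100)
       = 1.725543
Iteration 3:
  f(1.663801) = -0.231767
  f(1.725543) = -0.022502
  x_4 = 1.725543 - (-0.022502)×(1.725543 - 1.663801)/(-0.022502 - (-0.231767))
       = 1.732182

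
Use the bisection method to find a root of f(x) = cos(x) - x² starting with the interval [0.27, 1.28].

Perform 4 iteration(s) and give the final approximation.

f(x) = cos(x) - x²
Initial interval: [0.27, 1.28]

Iteration 1:
  c_1 = (0.270000 + 1.280000)/2 = 0.775000
  f(c_1) = f(0.775000) = 0.113796
  f(a) × f(c) ≥ 0, new interval: [0.775000, 1.280000]
Iteration 2:
  c_2 = (0.775000 + 1.280000)/2 = 1.027500
  f(c_2) = f(1.027500) = -0.538796
  f(a) × f(c) < 0, new interval: [0.775000, 1.027500]
Iteration 3:
  c_3 = (0.775000 + 1.027500)/2 = 0.901250
  f(c_3) = f(0.901250) = -0.191621
  f(a) × f(c) < 0, new interval: [0.775000, 0.901250]
Iteration 4:
  c_4 = (0.775000 + 0.901250)/2 = 0.838125
  f(c_4) = f(0.838125) = -0.033596
  f(a) × f(c) < 0, new interval: [0.775000, 0.838125]

After 4 iteration(s), the approximation is c_4 = 0.838125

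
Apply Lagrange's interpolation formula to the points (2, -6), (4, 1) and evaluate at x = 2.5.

Lagrange interpolation formula:
P(x) = Σ yᵢ × Lᵢ(x)
where Lᵢ(x) = Π_{j≠i} (x - xⱼ)/(xᵢ - xⱼ)

L_0(2.5) = (2.5 - 4)/(2 - 4) = 0.750000
L_1(2.5) = (2.5 - 2)/(4 - 2) = 0.250000

P(2.5) = (-6)×L_0(2.5) + 1×L_1(2.5)
P(2.5) = -4.250000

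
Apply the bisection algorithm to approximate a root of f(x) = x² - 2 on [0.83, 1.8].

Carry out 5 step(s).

f(x) = x² - 2
Initial interval: [0.83, 1.8]

Iteration 1:
  c_1 = (0.830000 + 1.800000)/2 = 1.315000
  f(c_1) = f(1.315000) = -0.270775
  f(a) × f(c) ≥ 0, new interval: [1.315000, 1.800000]
Iteration 2:
  c_2 = (1.315000 + 1.800000)/2 = 1.557500
  f(c_2) = f(1.557500) = 0.425806
  f(a) × f(c) < 0, new interval: [1.315000, 1.557500]
Iteration 3:
  c_3 = (1.315000 + 1.557500)/2 = 1.436250
  f(c_3) = f(1.436250) = 0.062814
  f(a) × f(c) < 0, new interval: [1.315000, 1.436250]
Iteration 4:
  c_4 = (1.315000 + 1.436250)/2 = 1.375625
  f(c_4) = f(1.375625) = -0.107656
  f(a) × f(c) ≥ 0, new interval: [1.375625, 1.436250]
Iteration 5:
  c_5 = (1.375625 + 1.436250)/2 = 1.405937
  f(c_5) = f(1.405937) = -0.023340
  f(a) × f(c) ≥ 0, new interval: [1.405937, 1.436250]

After 5 iteration(s), the approximation is c_5 = 1.405937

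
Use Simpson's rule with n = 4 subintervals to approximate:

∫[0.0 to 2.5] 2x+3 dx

f(x) = 2x+3
a = 0.0, b = 2.5, n = 4
h = (b - a)/n = 0.625000

Simpson's rule: (h/3)[f(x₀) + 4f(x₁) + 2f(x₂) + ... + f(xₙ)]

x_0 = 0.0000, f(x_0) = 3.000000, coefficient = 1
x_1 = 0.6250, f(x_1) = 4.250000, coefficient = 4
x_2 = 1.2500, f(x_2) = 5.500000, coefficient = 2
x_3 = 1.8750, f(x_3) = 6.750000, coefficient = 4
x_4 = 2.5000, f(x_4) = 8.000000, coefficient = 1

I ≈ (0.625000/3) × 66.000000 = 13.750000
Exact value: 13.750000
Error: 0.000000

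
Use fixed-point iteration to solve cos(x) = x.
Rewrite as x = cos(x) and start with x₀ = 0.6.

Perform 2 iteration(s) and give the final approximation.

Equation: cos(x) = x
Fixed-point form: x = cos(x)
x₀ = 0.6

x_1 = g(0.600000) = 0.825336
x_2 = g(0.825336) = 0.678310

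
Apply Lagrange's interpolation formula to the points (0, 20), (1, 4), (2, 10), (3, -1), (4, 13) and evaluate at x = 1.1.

Lagrange interpolation formula:
P(x) = Σ yᵢ × Lᵢ(x)
where Lᵢ(x) = Π_{j≠i} (x - xⱼ)/(xᵢ - xⱼ)

L_0(1.1) = (1.1 - 1)/(0 - 1) × (1.1 - 2)/(0 - 2) × (1.1 - 3)/(0 - 3) × (1.1 - 4)/(0 - 4) = -0.020663
L_1(1.1) = (1.1 - 0)/(1 - 0) × (1.1 - 2)/(1 - 2) × (1.1 - 3)/(1 - 3) × (1.1 - 4)/(1 - 4) = 0.909150
L_2(1.1) = (1.1 - 0)/(2 - 0) × (1.1 - 1)/(2 - 1) × (1.1 - 3)/(2 - 3) × (1.1 - 4)/(2 - 4) = 0.151525
L_3(1.1) = (1.1 - 0)/(3 - 0) × (1.1 - 1)/(3 - 1) × (1.1 - 2)/(3 - 2) × (1.1 - 4)/(3 - 4) = -0.047850
L_4(1.1) = (1.1 - 0)/(4 - 0) × (1.1 - 1)/(4 - 1) × (1.1 - 2)/(4 - 2) × (1.1 - 3)/(4 - 3) = 0.007838

P(1.1) = 20×L_0(1.1) + 4×L_1(1.1) + 10×L_2(1.1) + (-1)×L_3(1.1) + 13×L_4(1.1)
P(1.1) = 4.888338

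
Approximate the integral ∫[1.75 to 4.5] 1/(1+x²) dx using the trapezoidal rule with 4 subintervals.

f(x) = 1/(1+x²)
a = 1.75, b = 4.5, n = 4
h = (b - a)/n = 0.687500

Trapezoidal rule: (h/2)[f(x₀) + 2f(x₁) + 2f(x₂) + ... + f(xₙ)]

x_0 = 1.7500, f(x_0) = 0.246154, coefficient = 1
x_1 = 2.4375, f(x_1) = 0.144063, coefficient = 2
x_2 = 3.1250, f(x_2) = 0.092888, coefficient = 2
x_3 = 3.8125, f(x_3) = 0.064370, coefficient = 2
x_4 = 4.5000, f(x_4) = 0.047059, coefficient = 1

I ≈ (0.687500/2) × 0.895855 = 0.307950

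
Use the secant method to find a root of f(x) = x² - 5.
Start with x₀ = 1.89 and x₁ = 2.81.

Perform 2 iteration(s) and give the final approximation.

f(x) = x² - 5
x₀ = 1.89, x₁ = 2.81

Secant formula: x_{n+1} = x_n - f(x_n)(x_n - x_{n-1})/(f(x_n) - f(x_{n-1}))

Iteration 1:
  f(1.890000) = -1.427900
  f(2.810000) = 2.896100
  x_2 = 2.810000 - 2.896100×(2.810000 - 1.890000)/(2.896100 - (-1.427900))
       = 2.193809
Iteration 2:
  f(2.810000) = 2.896100
  f(2.193809) = -0.187204
  x_3 = 2.193809 - (-0.187204)×(2.193809 - 2.810000)/(-0.187204 - 2.896100)
       = 2.231221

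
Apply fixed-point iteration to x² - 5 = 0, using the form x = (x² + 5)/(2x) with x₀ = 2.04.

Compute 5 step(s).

Equation: x² - 5 = 0
Fixed-point form: x = (x² + 5)/(2x)
x₀ = 2.04

x_1 = g(2.040000) = 2.245490
x_2 = g(2.245490) = 2.236088
x_3 = g(2.236088) = 2.236068
x_4 = g(2.236068) = 2.236068
x_5 = g(2.236068) = 2.236068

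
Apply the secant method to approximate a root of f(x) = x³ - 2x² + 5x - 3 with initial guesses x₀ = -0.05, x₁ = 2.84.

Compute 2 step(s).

f(x) = x³ - 2x² + 5x - 3
x₀ = -0.05, x₁ = 2.84

Secant formula: x_{n+1} = x_n - f(x_n)(x_n - x_{n-1})/(f(x_n) - f(x_{n-1}))

Iteration 1:
  f(-0.050000) = -3.255125
  f(2.840000) = 17.975104
  x_2 = 2.840000 - 17.975104×(2.840000 - (-0.050000))/(17.975104 - (-3.255125))
       = 0.393109
Iteration 2:
  f(2.840000) = 17.975104
  f(0.393109) = -1.282774
  x_3 = 0.393109 - (-1.282774)×(0.393109 - 2.840000)/(-1.282774 - 17.975104)
       = 0.556098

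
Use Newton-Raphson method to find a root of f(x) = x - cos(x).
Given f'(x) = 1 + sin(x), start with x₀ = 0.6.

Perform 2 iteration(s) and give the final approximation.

f(x) = x - cos(x)
f'(x) = 1 + sin(x)
x₀ = 0.6

Newton-Raphson formula: x_{n+1} = x_n - f(x_n)/f'(x_n)

Iteration 1:
  f(0.600000) = -0.225336
  f'(0.600000) = 1.564642
  x_1 = 0.600000 - (-0.225336)/1.564642 = 0.744017
Iteration 2:
  f(0.744017) = 0.008264
  f'(0.744017) = 1.677249
  x_2 = 0.744017 - 0.008264/1.677249 = 0.739090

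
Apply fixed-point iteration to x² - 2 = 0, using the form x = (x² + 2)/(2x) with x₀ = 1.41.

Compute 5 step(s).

Equation: x² - 2 = 0
Fixed-point form: x = (x² + 2)/(2x)
x₀ = 1.41

x_1 = g(1.410000) = 1.414220
x_2 = g(1.414220) = 1.414214
x_3 = g(1.414214) = 1.414214
x_4 = g(1.414214) = 1.414214
x_5 = g(1.414214) = 1.414214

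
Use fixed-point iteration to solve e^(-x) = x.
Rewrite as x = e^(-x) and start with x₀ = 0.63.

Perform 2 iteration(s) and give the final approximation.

Equation: e^(-x) = x
Fixed-point form: x = e^(-x)
x₀ = 0.63

x_1 = g(0.630000) = 0.532592
x_2 = g(0.532592) = 0.587081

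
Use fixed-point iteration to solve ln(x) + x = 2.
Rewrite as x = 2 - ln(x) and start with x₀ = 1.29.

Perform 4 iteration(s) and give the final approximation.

Equation: ln(x) + x = 2
Fixed-point form: x = 2 - ln(x)
x₀ = 1.29

x_1 = g(1.290000) = 1.745358
x_2 = g(1.745358) = 1.443040
x_3 = g(1.443040) = 1.633248
x_4 = g(1.633248) = 1.509430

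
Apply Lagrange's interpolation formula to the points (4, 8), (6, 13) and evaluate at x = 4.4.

Lagrange interpolation formula:
P(x) = Σ yᵢ × Lᵢ(x)
where Lᵢ(x) = Π_{j≠i} (x - xⱼ)/(xᵢ - xⱼ)

L_0(4.4) = (4.4 - 6)/(4 - 6) = 0.800000
L_1(4.4) = (4.4 - 4)/(6 - 4) = 0.200000

P(4.4) = 8×L_0(4.4) + 13×L_1(4.4)
P(4.4) = 9.000000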